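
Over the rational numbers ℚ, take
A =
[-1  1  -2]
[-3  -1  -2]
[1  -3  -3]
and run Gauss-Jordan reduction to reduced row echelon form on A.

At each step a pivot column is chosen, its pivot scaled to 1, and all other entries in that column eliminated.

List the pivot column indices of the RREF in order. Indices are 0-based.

pivot columns: 0, 1, 2

pivot(0,0)=-1: scale R0 → (1, -1, 2)
  clear (1,0): R1 −= (-3)R0 → (0, -4, 4)
  clear (2,0): R2 −= (1)R0 → (0, -2, -5)
pivot(1,1)=-4: scale R1 → (0, 1, -1)
  clear (0,1): R0 −= (-1)R1 → (1, 0, 1)
  clear (2,1): R2 −= (-2)R1 → (0, 0, -7)
pivot(2,2)=-7: scale R2 → (0, 0, 1)
  clear (0,2): R0 −= (1)R2 → (1, 0, 0)
  clear (1,2): R1 −= (-1)R2 → (0, 1, 0)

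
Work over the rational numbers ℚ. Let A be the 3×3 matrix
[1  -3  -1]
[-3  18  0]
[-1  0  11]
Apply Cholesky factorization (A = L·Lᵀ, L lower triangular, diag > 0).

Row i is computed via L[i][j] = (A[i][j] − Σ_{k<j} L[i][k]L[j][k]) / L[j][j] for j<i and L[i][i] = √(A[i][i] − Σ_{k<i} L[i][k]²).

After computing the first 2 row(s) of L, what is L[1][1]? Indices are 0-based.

L[1][1] = 3

Step 1: L[0][0] = √(1) = 1.
  L[1][0] = (-3) / L[0][0] = -3.
Step 2: L[1][1] = √(9) = 3.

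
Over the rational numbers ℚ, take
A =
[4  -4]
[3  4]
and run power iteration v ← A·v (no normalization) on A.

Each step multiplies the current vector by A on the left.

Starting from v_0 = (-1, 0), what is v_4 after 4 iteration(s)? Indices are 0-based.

v_0 = (-1, 0).
v_1 = A·v_0 = (-4, -3).
v_2 = A·v_1 = (-4, -24).
v_3 = A·v_2 = (80, -108).
v_4 = A·v_3 = (752, -192).

v_4 = (752, -192)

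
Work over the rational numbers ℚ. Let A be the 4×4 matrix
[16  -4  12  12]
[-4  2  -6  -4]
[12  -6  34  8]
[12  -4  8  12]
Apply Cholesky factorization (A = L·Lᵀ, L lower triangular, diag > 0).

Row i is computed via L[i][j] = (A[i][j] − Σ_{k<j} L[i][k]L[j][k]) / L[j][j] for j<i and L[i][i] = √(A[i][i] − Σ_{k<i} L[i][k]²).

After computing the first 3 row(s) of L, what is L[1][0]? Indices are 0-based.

L[1][0] = -1

Step 1: L[0][0] = √(16) = 4.
  L[1][0] = (-4) / L[0][0] = -1.
Step 2: L[1][1] = √(1) = 1.
  L[2][0] = (12) / L[0][0] = 3.
  L[2][1] = (-3) / L[1][1] = -3.
Step 3: L[2][2] = √(16) = 4.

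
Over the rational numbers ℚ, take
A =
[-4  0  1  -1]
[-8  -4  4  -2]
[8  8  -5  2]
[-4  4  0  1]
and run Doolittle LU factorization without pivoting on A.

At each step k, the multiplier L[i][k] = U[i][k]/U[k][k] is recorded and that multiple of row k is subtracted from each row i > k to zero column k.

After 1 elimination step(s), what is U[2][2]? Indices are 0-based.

U[2][2] = -3

[col 0] pivot -4
  R1 -= 2*R0 → (0, -4, 2, 0)  (L[1][0] := 2)
  R2 -= -2*R0 → (0, 8, -3, 0)  (L[2][0] := -2)
  R3 -= 1*R0 → (0, 4, -1, 2)  (L[3][0] := 1)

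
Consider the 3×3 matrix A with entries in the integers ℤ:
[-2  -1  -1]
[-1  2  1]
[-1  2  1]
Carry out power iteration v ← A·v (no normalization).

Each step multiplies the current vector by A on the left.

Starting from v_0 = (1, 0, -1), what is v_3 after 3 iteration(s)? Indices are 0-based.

v_0 = (1, 0, -1).
v_1 = A·v_0 = (-1, -2, -2).
v_2 = A·v_1 = (6, -5, -5).
v_3 = A·v_2 = (-2, -21, -21).

v_3 = (-2, -21, -21)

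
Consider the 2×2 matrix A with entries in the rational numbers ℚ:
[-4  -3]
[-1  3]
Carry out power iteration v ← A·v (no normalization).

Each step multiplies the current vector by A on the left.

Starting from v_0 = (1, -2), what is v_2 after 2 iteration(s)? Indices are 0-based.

v_0 = (1, -2).
v_1 = A·v_0 = (2, -7).
v_2 = A·v_1 = (13, -23).

v_2 = (13, -23)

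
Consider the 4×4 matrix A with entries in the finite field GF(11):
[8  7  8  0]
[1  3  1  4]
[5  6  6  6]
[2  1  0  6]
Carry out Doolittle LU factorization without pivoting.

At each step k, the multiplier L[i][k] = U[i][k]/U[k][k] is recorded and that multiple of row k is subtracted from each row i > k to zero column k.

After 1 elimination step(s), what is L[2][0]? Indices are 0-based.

L[2][0] = 2

[col 0] pivot 8
  R1 -= 7*R0 → (0, 9, 0, 4)  (L[1][0] := 7)
  R2 -= 2*R0 → (0, 3, 1, 6)  (L[2][0] := 2)
  R3 -= 3*R0 → (0, 2, 9, 6)  (L[3][0] := 3)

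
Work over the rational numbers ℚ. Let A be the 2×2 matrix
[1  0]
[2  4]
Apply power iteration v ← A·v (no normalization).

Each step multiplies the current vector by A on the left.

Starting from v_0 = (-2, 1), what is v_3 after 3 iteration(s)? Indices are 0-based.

v_0 = (-2, 1).
v_1 = A·v_0 = (-2, 0).
v_2 = A·v_1 = (-2, -4).
v_3 = A·v_2 = (-2, -20).

v_3 = (-2, -20)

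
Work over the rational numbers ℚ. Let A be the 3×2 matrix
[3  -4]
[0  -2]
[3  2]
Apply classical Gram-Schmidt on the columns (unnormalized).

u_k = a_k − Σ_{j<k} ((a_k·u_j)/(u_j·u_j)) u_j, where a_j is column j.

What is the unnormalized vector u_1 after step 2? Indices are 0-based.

u_1 = (-3, -2, 3)

Step 1: u_0 = a_0 = (3, 0, 3).
Step 2: u_1 = a_1 − (-1/3)·u_0 = (-3, -2, 3).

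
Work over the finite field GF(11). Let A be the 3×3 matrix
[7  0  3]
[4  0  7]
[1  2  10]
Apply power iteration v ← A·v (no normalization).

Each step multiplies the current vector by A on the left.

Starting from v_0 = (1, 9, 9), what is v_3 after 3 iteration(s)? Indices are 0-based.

v_0 = (1, 9, 9).
v_1 = A·v_0 = (1, 1, 10).
v_2 = A·v_1 = (4, 8, 4).
v_3 = A·v_2 = (7, 0, 5).

v_3 = (7, 0, 5)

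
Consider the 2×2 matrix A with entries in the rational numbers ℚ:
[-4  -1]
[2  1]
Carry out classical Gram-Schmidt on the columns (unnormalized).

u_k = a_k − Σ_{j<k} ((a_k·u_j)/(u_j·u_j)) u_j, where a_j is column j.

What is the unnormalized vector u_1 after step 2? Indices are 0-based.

Step 1: u_0 = a_0 = (-4, 2).
Step 2: u_1 = a_1 − (3/10)·u_0 = (1/5, 2/5).

u_1 = (1/5, 2/5)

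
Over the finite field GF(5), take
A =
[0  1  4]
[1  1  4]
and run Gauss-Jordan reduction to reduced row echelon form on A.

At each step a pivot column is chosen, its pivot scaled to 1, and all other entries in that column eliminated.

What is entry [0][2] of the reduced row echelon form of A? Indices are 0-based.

M[0][2] = 0

[1] R0 <-> R1
[1] R0 /= 1  ⇒  (1, 1, 4)
[2] R1 /= 1  ⇒  (0, 1, 4)
     R0 -= 1·R1  ⇒  (1, 0, 0)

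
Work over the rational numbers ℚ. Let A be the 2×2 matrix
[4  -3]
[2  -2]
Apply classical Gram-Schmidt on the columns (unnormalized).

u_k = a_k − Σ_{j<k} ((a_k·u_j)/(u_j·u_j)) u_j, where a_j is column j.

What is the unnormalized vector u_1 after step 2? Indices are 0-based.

u_1 = (1/5, -2/5)

Step 1: u_0 = a_0 = (4, 2).
Step 2: u_1 = a_1 − (-4/5)·u_0 = (1/5, -2/5).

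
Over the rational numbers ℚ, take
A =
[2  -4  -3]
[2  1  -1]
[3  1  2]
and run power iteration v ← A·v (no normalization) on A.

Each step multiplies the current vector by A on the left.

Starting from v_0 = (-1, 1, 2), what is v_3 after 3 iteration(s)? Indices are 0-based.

v_3 = (185, -30, -153)

v_0 = (-1, 1, 2).
v_1 = A·v_0 = (-12, -3, 2).
v_2 = A·v_1 = (-18, -29, -35).
v_3 = A·v_2 = (185, -30, -153).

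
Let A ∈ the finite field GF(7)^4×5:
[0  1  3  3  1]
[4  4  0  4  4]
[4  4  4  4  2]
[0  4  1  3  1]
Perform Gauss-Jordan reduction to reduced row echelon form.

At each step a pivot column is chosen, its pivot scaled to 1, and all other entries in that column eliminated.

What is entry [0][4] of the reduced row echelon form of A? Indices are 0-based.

M[0][4] = 0

[1] R0 <-> R1
[1] R0 /= 4  ⇒  (1, 1, 0, 1, 1)
     R2 -= 4·R0  ⇒  (0, 0, 4, 0, 5)
[2] R1 /= 1  ⇒  (0, 1, 3, 3, 1)
     R0 -= 1·R1  ⇒  (1, 0, 4, 5, 0)
     R3 -= 4·R1  ⇒  (0, 0, 3, 5, 4)
[3] R2 /= 4  ⇒  (0, 0, 1, 0, 3)
     R0 -= 4·R2  ⇒  (1, 0, 0, 5, 2)
     R1 -= 3·R2  ⇒  (0, 1, 0, 3, 6)
     R3 -= 3·R2  ⇒  (0, 0, 0, 5, 2)
[4] R3 /= 5  ⇒  (0, 0, 0, 1, 6)
     R0 -= 5·R3  ⇒  (1, 0, 0, 0, 0)
     R1 -= 3·R3  ⇒  (0, 1, 0, 0, 2)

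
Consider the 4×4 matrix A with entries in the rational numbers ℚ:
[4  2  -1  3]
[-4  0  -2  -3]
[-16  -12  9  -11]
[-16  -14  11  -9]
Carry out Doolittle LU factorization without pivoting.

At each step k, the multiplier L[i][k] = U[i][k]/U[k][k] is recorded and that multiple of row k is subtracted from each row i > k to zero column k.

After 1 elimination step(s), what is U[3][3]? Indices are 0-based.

U[3][3] = 3

k=0: U[0][0]=4
  eliminate (1,0): mult=-1, new row 1: (0, 2, -3, 0); set L[1][0]=-1
  eliminate (2,0): mult=-4, new row 2: (0, -4, 5, 1); set L[2][0]=-4
  eliminate (3,0): mult=-4, new row 3: (0, -6, 7, 3); set L[3][0]=-4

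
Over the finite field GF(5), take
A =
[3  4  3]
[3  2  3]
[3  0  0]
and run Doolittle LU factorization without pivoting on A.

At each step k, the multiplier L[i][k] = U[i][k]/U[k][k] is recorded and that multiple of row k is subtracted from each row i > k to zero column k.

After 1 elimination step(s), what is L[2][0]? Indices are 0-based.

k=0: U[0][0]=3
  eliminate (1,0): mult=1, new row 1: (0, 3, 0); set L[1][0]=1
  eliminate (2,0): mult=1, new row 2: (0, 1, 2); set L[2][0]=1

L[2][0] = 1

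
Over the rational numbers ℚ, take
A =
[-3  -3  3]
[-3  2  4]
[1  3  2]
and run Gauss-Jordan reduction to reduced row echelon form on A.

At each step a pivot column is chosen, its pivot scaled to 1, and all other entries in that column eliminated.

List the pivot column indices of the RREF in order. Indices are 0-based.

[1] R0 /= -3  ⇒  (1, 1, -1)
     R1 -= -3·R0  ⇒  (0, 5, 1)
     R2 -= 1·R0  ⇒  (0, 2, 3)
[2] R1 /= 5  ⇒  (0, 1, 1/5)
     R0 -= 1·R1  ⇒  (1, 0, -6/5)
     R2 -= 2·R1  ⇒  (0, 0, 13/5)
[3] R2 /= 13/5  ⇒  (0, 0, 1)
     R0 -= -6/5·R2  ⇒  (1, 0, 0)
     R1 -= 1/5·R2  ⇒  (0, 1, 0)

pivot columns: 0, 1, 2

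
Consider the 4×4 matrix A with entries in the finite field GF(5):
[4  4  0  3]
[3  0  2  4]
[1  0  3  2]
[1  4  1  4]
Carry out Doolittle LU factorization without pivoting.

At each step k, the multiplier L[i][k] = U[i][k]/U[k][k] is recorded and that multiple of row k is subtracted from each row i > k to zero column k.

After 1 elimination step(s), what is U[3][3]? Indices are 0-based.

[col 0] pivot 4
  R1 -= 2*R0 → (0, 2, 2, 3)  (L[1][0] := 2)
  R2 -= 4*R0 → (0, 4, 3, 0)  (L[2][0] := 4)
  R3 -= 4*R0 → (0, 3, 1, 2)  (L[3][0] := 4)

U[3][3] = 2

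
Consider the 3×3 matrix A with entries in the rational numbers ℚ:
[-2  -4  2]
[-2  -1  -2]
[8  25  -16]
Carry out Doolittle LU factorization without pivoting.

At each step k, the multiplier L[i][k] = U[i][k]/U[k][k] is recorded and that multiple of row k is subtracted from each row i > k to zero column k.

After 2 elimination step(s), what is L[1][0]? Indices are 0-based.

k=0: U[0][0]=-2
  eliminate (1,0): mult=1, new row 1: (0, 3, -4); set L[1][0]=1
  eliminate (2,0): mult=-4, new row 2: (0, 9, -8); set L[2][0]=-4
k=1: U[1][1]=3
  eliminate (2,1): mult=3, new row 2: (0, 0, 4); set L[2][1]=3

L[1][0] = 1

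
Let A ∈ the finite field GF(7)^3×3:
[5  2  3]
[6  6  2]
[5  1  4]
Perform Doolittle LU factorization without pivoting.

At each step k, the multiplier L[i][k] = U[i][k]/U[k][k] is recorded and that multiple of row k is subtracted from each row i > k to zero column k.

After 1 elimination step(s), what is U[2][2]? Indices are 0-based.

U[2][2] = 1

Step 1: pivot at (0,0) is 5.
  row1 ← row1 − (4)·row0  ⇒  L[1][0]=4, U row1=(0, 5, 4)
  row2 ← row2 − (1)·row0  ⇒  L[2][0]=1, U row2=(0, 6, 1)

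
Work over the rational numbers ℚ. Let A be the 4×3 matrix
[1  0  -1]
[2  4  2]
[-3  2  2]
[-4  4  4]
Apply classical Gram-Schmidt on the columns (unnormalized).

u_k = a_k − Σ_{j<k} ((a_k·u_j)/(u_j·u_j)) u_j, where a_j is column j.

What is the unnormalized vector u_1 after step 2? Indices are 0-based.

Step 1: u_0 = a_0 = (1, 2, -3, -4).
Step 2: u_1 = a_1 − (-7/15)·u_0 = (7/15, 74/15, 3/5, 32/15).

u_1 = (7/15, 74/15, 3/5, 32/15)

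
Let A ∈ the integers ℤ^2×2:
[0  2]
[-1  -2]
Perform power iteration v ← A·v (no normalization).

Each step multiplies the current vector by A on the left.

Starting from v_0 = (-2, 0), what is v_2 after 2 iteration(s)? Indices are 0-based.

v_0 = (-2, 0).
v_1 = A·v_0 = (0, 2).
v_2 = A·v_1 = (4, -4).

v_2 = (4, -4)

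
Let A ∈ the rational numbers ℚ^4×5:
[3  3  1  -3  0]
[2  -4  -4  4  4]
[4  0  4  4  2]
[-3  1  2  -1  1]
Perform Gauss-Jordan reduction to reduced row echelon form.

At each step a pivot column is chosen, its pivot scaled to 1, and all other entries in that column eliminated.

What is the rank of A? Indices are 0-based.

[1] R0 /= 3  ⇒  (1, 1, 1/3, -1, 0)
     R1 -= 2·R0  ⇒  (0, -6, -14/3, 6, 4)
     R2 -= 4·R0  ⇒  (0, -4, 8/3, 8, 2)
     R3 -= -3·R0  ⇒  (0, 4, 3, -4, 1)
[2] R1 /= -6  ⇒  (0, 1, 7/9, -1, -2/3)
     R0 -= 1·R1  ⇒  (1, 0, -4/9, 0, 2/3)
     R2 -= -4·R1  ⇒  (0, 0, 52/9, 4, -2/3)
     R3 -= 4·R1  ⇒  (0, 0, -1/9, 0, 11/3)
[3] R2 /= 52/9  ⇒  (0, 0, 1, 9/13, -3/26)
     R0 -= -4/9·R2  ⇒  (1, 0, 0, 4/13, 8/13)
     R1 -= 7/9·R2  ⇒  (0, 1, 0, -20/13, -15/26)
     R3 -= -1/9·R2  ⇒  (0, 0, 0, 1/13, 95/26)
[4] R3 /= 1/13  ⇒  (0, 0, 0, 1, 95/2)
     R0 -= 4/13·R3  ⇒  (1, 0, 0, 0, -14)
     R1 -= -20/13·R3  ⇒  (0, 1, 0, 0, 145/2)
     R2 -= 9/13·R3  ⇒  (0, 0, 1, 0, -33)

rank = 4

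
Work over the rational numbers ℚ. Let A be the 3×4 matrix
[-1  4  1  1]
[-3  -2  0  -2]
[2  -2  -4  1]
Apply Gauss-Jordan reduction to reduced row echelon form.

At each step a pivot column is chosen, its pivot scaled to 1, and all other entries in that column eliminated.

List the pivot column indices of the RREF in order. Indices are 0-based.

pivot columns: 0, 1, 2

[1] R0 /= -1  ⇒  (1, -4, -1, -1)
     R1 -= -3·R0  ⇒  (0, -14, -3, -5)
     R2 -= 2·R0  ⇒  (0, 6, -2, 3)
[2] R1 /= -14  ⇒  (0, 1, 3/14, 5/14)
     R0 -= -4·R1  ⇒  (1, 0, -1/7, 3/7)
     R2 -= 6·R1  ⇒  (0, 0, -23/7, 6/7)
[3] R2 /= -23/7  ⇒  (0, 0, 1, -6/23)
     R0 -= -1/7·R2  ⇒  (1, 0, 0, 9/23)
     R1 -= 3/14·R2  ⇒  (0, 1, 0, 19/46)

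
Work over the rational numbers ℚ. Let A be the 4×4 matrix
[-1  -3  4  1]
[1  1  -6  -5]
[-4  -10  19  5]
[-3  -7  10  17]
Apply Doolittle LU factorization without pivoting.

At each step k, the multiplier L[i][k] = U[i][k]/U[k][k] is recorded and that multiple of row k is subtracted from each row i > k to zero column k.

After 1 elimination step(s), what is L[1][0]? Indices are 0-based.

Step 1: pivot at (0,0) is -1.
  row1 ← row1 − (-1)·row0  ⇒  L[1][0]=-1, U row1=(0, -2, -2, -4)
  row2 ← row2 − (4)·row0  ⇒  L[2][0]=4, U row2=(0, 2, 3, 1)
  row3 ← row3 − (3)·row0  ⇒  L[3][0]=3, U row3=(0, 2, -2, 14)

L[1][0] = -1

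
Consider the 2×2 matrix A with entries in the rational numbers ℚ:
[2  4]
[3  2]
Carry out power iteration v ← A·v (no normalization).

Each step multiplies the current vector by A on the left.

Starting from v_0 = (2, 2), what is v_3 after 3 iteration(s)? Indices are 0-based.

v_3 = (352, 304)

v_0 = (2, 2).
v_1 = A·v_0 = (12, 10).
v_2 = A·v_1 = (64, 56).
v_3 = A·v_2 = (352, 304).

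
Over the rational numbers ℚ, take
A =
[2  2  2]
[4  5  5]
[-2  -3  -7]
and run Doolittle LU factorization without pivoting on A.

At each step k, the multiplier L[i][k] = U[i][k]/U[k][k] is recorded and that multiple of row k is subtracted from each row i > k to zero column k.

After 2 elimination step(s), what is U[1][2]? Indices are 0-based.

U[1][2] = 1

Step 1: pivot at (0,0) is 2.
  row1 ← row1 − (2)·row0  ⇒  L[1][0]=2, U row1=(0, 1, 1)
  row2 ← row2 − (-1)·row0  ⇒  L[2][0]=-1, U row2=(0, -1, -5)
Step 2: pivot at (1,1) is 1.
  row2 ← row2 − (-1)·row1  ⇒  L[2][1]=-1, U row2=(0, 0, -4)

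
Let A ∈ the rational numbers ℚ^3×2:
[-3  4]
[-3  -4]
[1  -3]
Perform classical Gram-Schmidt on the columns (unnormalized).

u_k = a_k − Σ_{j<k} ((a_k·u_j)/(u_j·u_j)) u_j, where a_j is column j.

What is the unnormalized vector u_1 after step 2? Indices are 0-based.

Step 1: u_0 = a_0 = (-3, -3, 1).
Step 2: u_1 = a_1 − (-3/19)·u_0 = (67/19, -85/19, -54/19).

u_1 = (67/19, -85/19, -54/19)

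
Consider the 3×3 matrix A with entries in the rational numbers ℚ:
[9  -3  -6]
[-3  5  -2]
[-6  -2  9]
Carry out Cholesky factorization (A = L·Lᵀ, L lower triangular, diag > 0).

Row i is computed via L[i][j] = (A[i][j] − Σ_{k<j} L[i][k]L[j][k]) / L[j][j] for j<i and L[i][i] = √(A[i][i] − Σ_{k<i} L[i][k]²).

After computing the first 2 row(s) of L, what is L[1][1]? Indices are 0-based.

Step 1: L[0][0] = √(9) = 3.
  L[1][0] = (-3) / L[0][0] = -1.
Step 2: L[1][1] = √(4) = 2.

L[1][1] = 2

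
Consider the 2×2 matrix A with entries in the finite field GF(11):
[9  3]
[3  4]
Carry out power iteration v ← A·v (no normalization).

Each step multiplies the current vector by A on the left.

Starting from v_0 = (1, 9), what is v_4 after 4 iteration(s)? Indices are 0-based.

v_0 = (1, 9).
v_1 = A·v_0 = (3, 6).
v_2 = A·v_1 = (1, 0).
v_3 = A·v_2 = (9, 3).
v_4 = A·v_3 = (2, 6).

v_4 = (2, 6)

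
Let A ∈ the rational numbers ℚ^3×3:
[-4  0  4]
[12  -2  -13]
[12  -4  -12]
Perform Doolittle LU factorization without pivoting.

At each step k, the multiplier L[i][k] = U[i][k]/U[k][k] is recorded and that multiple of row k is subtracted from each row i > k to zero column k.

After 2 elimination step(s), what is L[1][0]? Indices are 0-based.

L[1][0] = -3

[col 0] pivot -4
  R1 -= -3*R0 → (0, -2, -1)  (L[1][0] := -3)
  R2 -= -3*R0 → (0, -4, 0)  (L[2][0] := -3)
[col 1] pivot -2
  R2 -= 2*R1 → (0, 0, 2)  (L[2][1] := 2)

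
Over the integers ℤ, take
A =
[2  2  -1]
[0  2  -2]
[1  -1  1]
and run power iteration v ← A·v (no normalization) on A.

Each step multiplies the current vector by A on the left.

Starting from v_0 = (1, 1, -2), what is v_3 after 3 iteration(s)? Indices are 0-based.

v_0 = (1, 1, -2).
v_1 = A·v_0 = (6, 6, -2).
v_2 = A·v_1 = (26, 16, -2).
v_3 = A·v_2 = (86, 36, 8).

v_3 = (86, 36, 8)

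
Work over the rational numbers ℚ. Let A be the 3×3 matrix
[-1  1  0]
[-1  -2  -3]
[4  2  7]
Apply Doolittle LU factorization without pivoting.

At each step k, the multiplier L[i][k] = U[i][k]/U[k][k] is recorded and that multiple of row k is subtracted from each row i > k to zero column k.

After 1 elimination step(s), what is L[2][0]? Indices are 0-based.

L[2][0] = -4

[col 0] pivot -1
  R1 -= 1*R0 → (0, -3, -3)  (L[1][0] := 1)
  R2 -= -4*R0 → (0, 6, 7)  (L[2][0] := -4)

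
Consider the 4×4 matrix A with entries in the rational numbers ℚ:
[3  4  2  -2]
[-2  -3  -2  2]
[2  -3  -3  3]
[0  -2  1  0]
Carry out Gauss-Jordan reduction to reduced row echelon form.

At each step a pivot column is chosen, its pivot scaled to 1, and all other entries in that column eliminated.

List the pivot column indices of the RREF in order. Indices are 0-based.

pivot columns: 0, 1, 2, 3

pivot(0,0)=3: scale R0 → (1, 4/3, 2/3, -2/3)
  clear (1,0): R1 −= (-2)R0 → (0, -1/3, -2/3, 2/3)
  clear (2,0): R2 −= (2)R0 → (0, -17/3, -13/3, 13/3)
pivot(1,1)=-1/3: scale R1 → (0, 1, 2, -2)
  clear (0,1): R0 −= (4/3)R1 → (1, 0, -2, 2)
  clear (2,1): R2 −= (-17/3)R1 → (0, 0, 7, -7)
  clear (3,1): R3 −= (-2)R1 → (0, 0, 5, -4)
pivot(2,2)=7: scale R2 → (0, 0, 1, -1)
  clear (0,2): R0 −= (-2)R2 → (1, 0, 0, 0)
  clear (1,2): R1 −= (2)R2 → (0, 1, 0, 0)
  clear (3,2): R3 −= (5)R2 → (0, 0, 0, 1)
pivot(3,3)=1: scale R3 → (0, 0, 0, 1)
  clear (2,3): R2 −= (-1)R3 → (0, 0, 1, 0)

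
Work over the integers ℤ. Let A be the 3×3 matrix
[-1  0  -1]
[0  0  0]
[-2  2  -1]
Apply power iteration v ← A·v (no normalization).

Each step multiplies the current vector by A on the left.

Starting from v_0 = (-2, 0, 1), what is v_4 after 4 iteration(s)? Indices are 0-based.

v_4 = (-22, 0, -31)

v_0 = (-2, 0, 1).
v_1 = A·v_0 = (1, 0, 3).
v_2 = A·v_1 = (-4, 0, -5).
v_3 = A·v_2 = (9, 0, 13).
v_4 = A·v_3 = (-22, 0, -31).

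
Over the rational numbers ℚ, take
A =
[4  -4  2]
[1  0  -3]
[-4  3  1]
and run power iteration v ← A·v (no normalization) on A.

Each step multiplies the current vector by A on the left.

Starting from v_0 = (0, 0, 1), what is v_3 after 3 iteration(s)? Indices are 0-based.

v_0 = (0, 0, 1).
v_1 = A·v_0 = (2, -3, 1).
v_2 = A·v_1 = (22, -1, -16).
v_3 = A·v_2 = (60, 70, -107).

v_3 = (60, 70, -107)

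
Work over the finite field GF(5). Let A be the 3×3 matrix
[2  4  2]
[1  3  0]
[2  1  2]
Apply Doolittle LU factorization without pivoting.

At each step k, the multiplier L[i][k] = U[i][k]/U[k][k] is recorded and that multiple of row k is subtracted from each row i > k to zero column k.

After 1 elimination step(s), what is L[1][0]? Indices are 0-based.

L[1][0] = 3

Step 1: pivot at (0,0) is 2.
  row1 ← row1 − (3)·row0  ⇒  L[1][0]=3, U row1=(0, 1, 4)
  row2 ← row2 − (1)·row0  ⇒  L[2][0]=1, U row2=(0, 2, 0)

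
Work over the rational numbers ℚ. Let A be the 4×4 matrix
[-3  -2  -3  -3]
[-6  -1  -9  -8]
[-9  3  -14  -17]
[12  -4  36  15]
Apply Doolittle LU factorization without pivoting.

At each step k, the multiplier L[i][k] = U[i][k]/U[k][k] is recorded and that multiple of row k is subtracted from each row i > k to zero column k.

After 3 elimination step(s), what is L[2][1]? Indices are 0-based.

k=0: U[0][0]=-3
  eliminate (1,0): mult=2, new row 1: (0, 3, -3, -2); set L[1][0]=2
  eliminate (2,0): mult=3, new row 2: (0, 9, -5, -8); set L[2][0]=3
  eliminate (3,0): mult=-4, new row 3: (0, -12, 24, 3); set L[3][0]=-4
k=1: U[1][1]=3
  eliminate (2,1): mult=3, new row 2: (0, 0, 4, -2); set L[2][1]=3
  eliminate (3,1): mult=-4, new row 3: (0, 0, 12, -5); set L[3][1]=-4
k=2: U[2][2]=4
  eliminate (3,2): mult=3, new row 3: (0, 0, 0, 1); set L[3][2]=3

L[2][1] = 3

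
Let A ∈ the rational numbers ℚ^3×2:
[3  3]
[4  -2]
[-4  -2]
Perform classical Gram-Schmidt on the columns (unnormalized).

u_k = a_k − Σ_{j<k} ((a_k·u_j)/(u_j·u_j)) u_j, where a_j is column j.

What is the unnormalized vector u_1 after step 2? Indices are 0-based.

u_1 = (96/41, -118/41, -46/41)

Step 1: u_0 = a_0 = (3, 4, -4).
Step 2: u_1 = a_1 − (9/41)·u_0 = (96/41, -118/41, -46/41).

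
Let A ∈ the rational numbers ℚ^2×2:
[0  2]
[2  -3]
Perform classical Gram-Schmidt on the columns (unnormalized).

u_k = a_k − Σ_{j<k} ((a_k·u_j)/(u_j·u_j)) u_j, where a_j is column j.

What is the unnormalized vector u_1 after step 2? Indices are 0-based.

Step 1: u_0 = a_0 = (0, 2).
Step 2: u_1 = a_1 − (-3/2)·u_0 = (2, 0).

u_1 = (2, 0)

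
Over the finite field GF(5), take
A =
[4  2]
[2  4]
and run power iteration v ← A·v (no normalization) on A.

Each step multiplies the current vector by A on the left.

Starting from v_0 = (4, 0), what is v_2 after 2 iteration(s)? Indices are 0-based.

v_0 = (4, 0).
v_1 = A·v_0 = (1, 3).
v_2 = A·v_1 = (0, 4).

v_2 = (0, 4)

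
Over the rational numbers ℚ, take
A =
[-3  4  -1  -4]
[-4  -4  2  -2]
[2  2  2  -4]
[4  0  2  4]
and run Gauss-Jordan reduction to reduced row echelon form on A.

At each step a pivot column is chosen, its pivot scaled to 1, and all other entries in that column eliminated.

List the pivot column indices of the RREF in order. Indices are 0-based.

pivot(0,0)=-3: scale R0 → (1, -4/3, 1/3, 4/3)
  clear (1,0): R1 −= (-4)R0 → (0, -28/3, 10/3, 10/3)
  clear (2,0): R2 −= (2)R0 → (0, 14/3, 4/3, -20/3)
  clear (3,0): R3 −= (4)R0 → (0, 16/3, 2/3, -4/3)
pivot(1,1)=-28/3: scale R1 → (0, 1, -5/14, -5/14)
  clear (0,1): R0 −= (-4/3)R1 → (1, 0, -1/7, 6/7)
  clear (2,1): R2 −= (14/3)R1 → (0, 0, 3, -5)
  clear (3,1): R3 −= (16/3)R1 → (0, 0, 18/7, 4/7)
pivot(2,2)=3: scale R2 → (0, 0, 1, -5/3)
  clear (0,2): R0 −= (-1/7)R2 → (1, 0, 0, 13/21)
  clear (1,2): R1 −= (-5/14)R2 → (0, 1, 0, -20/21)
  clear (3,2): R3 −= (18/7)R2 → (0, 0, 0, 34/7)
pivot(3,3)=34/7: scale R3 → (0, 0, 0, 1)
  clear (0,3): R0 −= (13/21)R3 → (1, 0, 0, 0)
  clear (1,3): R1 −= (-20/21)R3 → (0, 1, 0, 0)
  clear (2,3): R2 −= (-5/3)R3 → (0, 0, 1, 0)

pivot columns: 0, 1, 2, 3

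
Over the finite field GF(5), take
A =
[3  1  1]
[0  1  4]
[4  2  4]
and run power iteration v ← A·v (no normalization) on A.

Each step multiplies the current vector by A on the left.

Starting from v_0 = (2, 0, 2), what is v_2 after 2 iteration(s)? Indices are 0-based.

v_0 = (2, 0, 2).
v_1 = A·v_0 = (3, 3, 1).
v_2 = A·v_1 = (3, 2, 2).

v_2 = (3, 2, 2)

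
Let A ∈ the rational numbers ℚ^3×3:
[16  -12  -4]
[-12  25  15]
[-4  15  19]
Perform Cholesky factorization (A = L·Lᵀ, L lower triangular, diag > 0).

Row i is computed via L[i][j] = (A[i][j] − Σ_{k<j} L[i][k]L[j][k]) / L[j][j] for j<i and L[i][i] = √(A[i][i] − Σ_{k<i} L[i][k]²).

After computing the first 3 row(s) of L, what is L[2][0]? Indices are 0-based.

L[2][0] = -1

Step 1: L[0][0] = √(16) = 4.
  L[1][0] = (-12) / L[0][0] = -3.
Step 2: L[1][1] = √(16) = 4.
  L[2][0] = (-4) / L[0][0] = -1.
  L[2][1] = (12) / L[1][1] = 3.
Step 3: L[2][2] = √(9) = 3.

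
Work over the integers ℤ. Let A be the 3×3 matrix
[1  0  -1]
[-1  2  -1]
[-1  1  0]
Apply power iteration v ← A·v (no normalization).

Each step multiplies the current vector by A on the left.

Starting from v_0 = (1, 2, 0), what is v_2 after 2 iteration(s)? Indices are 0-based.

v_0 = (1, 2, 0).
v_1 = A·v_0 = (1, 3, 1).
v_2 = A·v_1 = (0, 4, 2).

v_2 = (0, 4, 2)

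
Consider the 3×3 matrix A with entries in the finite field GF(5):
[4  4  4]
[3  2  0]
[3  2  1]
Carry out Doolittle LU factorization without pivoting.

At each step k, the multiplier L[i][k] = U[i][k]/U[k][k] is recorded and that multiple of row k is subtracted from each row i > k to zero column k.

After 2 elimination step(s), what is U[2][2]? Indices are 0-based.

k=0: U[0][0]=4
  eliminate (1,0): mult=2, new row 1: (0, 4, 2); set L[1][0]=2
  eliminate (2,0): mult=2, new row 2: (0, 4, 3); set L[2][0]=2
k=1: U[1][1]=4
  eliminate (2,1): mult=1, new row 2: (0, 0, 1); set L[2][1]=1

U[2][2] = 1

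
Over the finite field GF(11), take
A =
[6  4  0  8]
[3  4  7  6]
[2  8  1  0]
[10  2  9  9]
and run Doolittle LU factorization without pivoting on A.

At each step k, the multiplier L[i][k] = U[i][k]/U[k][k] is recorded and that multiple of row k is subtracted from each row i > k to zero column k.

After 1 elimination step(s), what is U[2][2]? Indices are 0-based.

Step 1: pivot at (0,0) is 6.
  row1 ← row1 − (6)·row0  ⇒  L[1][0]=6, U row1=(0, 2, 7, 2)
  row2 ← row2 − (4)·row0  ⇒  L[2][0]=4, U row2=(0, 3, 1, 1)
  row3 ← row3 − (9)·row0  ⇒  L[3][0]=9, U row3=(0, 10, 9, 3)

U[2][2] = 1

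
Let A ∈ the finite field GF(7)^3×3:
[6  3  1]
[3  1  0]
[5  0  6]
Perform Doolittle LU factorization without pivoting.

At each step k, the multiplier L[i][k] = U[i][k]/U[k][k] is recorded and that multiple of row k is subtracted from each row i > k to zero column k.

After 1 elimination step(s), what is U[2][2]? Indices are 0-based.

Step 1: pivot at (0,0) is 6.
  row1 ← row1 − (4)·row0  ⇒  L[1][0]=4, U row1=(0, 3, 3)
  row2 ← row2 − (2)·row0  ⇒  L[2][0]=2, U row2=(0, 1, 4)

U[2][2] = 4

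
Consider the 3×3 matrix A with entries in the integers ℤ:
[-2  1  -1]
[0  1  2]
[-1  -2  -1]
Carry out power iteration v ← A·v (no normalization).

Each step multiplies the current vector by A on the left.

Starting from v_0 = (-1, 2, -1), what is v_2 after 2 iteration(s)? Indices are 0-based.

v_0 = (-1, 2, -1).
v_1 = A·v_0 = (5, 0, -2).
v_2 = A·v_1 = (-8, -4, -3).

v_2 = (-8, -4, -3)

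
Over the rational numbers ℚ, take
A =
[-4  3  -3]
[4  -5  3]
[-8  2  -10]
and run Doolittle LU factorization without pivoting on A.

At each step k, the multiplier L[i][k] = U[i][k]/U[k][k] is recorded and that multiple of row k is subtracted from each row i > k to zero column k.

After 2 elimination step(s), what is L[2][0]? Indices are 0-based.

[col 0] pivot -4
  R1 -= -1*R0 → (0, -2, 0)  (L[1][0] := -1)
  R2 -= 2*R0 → (0, -4, -4)  (L[2][0] := 2)
[col 1] pivot -2
  R2 -= 2*R1 → (0, 0, -4)  (L[2][1] := 2)

L[2][0] = 2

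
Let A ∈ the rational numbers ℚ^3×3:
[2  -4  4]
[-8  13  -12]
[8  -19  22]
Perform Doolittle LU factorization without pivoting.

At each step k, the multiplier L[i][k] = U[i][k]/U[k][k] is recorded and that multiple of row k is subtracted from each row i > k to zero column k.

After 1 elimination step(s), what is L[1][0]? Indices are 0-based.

[col 0] pivot 2
  R1 -= -4*R0 → (0, -3, 4)  (L[1][0] := -4)
  R2 -= 4*R0 → (0, -3, 6)  (L[2][0] := 4)

L[1][0] = -4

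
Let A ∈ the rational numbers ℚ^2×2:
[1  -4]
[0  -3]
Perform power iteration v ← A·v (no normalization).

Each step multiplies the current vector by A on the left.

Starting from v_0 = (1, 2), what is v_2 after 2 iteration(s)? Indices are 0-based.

v_2 = (17, 18)

v_0 = (1, 2).
v_1 = A·v_0 = (-7, -6).
v_2 = A·v_1 = (17, 18).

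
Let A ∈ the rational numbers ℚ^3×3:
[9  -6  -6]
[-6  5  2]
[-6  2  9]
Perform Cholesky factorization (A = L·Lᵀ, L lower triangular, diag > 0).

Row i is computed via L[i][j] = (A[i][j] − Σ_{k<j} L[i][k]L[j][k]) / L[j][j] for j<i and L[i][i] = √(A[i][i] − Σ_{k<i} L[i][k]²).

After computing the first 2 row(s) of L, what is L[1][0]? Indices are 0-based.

L[1][0] = -2

Step 1: L[0][0] = √(9) = 3.
  L[1][0] = (-6) / L[0][0] = -2.
Step 2: L[1][1] = √(1) = 1.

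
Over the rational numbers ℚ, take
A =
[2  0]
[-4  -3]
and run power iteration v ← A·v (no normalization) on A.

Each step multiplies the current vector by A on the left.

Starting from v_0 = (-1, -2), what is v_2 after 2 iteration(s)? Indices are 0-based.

v_0 = (-1, -2).
v_1 = A·v_0 = (-2, 10).
v_2 = A·v_1 = (-4, -22).

v_2 = (-4, -22)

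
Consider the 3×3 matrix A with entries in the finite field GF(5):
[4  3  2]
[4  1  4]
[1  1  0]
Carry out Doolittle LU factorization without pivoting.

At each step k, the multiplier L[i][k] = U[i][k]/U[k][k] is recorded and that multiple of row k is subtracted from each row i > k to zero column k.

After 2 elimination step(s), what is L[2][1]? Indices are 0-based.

L[2][1] = 3

Step 1: pivot at (0,0) is 4.
  row1 ← row1 − (1)·row0  ⇒  L[1][0]=1, U row1=(0, 3, 2)
  row2 ← row2 − (4)·row0  ⇒  L[2][0]=4, U row2=(0, 4, 2)
Step 2: pivot at (1,1) is 3.
  row2 ← row2 − (3)·row1  ⇒  L[2][1]=3, U row2=(0, 0, 1)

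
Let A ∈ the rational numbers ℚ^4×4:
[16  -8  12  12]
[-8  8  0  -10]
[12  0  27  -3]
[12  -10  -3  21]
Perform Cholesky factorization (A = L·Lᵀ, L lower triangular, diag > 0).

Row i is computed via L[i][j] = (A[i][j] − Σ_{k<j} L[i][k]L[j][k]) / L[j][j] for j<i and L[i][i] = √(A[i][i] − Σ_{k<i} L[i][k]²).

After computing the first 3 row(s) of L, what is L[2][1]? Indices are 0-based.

Step 1: L[0][0] = √(16) = 4.
  L[1][0] = (-8) / L[0][0] = -2.
Step 2: L[1][1] = √(4) = 2.
  L[2][0] = (12) / L[0][0] = 3.
  L[2][1] = (6) / L[1][1] = 3.
Step 3: L[2][2] = √(9) = 3.

L[2][1] = 3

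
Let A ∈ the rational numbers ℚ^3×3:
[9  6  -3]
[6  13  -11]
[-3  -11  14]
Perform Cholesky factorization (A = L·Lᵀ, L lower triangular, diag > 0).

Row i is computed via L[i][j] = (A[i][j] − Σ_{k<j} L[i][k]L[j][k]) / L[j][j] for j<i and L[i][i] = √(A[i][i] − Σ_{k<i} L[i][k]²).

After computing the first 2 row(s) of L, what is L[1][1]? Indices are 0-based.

Step 1: L[0][0] = √(9) = 3.
  L[1][0] = (6) / L[0][0] = 2.
Step 2: L[1][1] = √(9) = 3.

L[1][1] = 3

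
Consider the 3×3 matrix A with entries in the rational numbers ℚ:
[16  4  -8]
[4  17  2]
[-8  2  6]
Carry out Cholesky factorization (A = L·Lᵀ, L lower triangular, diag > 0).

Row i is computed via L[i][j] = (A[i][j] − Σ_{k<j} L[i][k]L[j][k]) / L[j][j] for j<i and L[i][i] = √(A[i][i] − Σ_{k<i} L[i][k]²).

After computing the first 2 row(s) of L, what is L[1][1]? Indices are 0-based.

L[1][1] = 4

Step 1: L[0][0] = √(16) = 4.
  L[1][0] = (4) / L[0][0] = 1.
Step 2: L[1][1] = √(16) = 4.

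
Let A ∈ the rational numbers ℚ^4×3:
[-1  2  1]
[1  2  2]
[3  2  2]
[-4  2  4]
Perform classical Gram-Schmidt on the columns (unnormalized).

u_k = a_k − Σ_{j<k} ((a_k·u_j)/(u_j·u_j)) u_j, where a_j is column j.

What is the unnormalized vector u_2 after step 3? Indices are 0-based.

Step 1: u_0 = a_0 = (-1, 1, 3, -4).
Step 2: u_1 = a_1 − (-2/27)·u_0 = (52/27, 56/27, 20/9, 46/27).
Step 3: u_2 = a_2 − (-1/3)·u_0 − (117/107)·u_1 = (-154/107, 7/107, 61/107, 86/107).

u_2 = (-154/107, 7/107, 61/107, 86/107)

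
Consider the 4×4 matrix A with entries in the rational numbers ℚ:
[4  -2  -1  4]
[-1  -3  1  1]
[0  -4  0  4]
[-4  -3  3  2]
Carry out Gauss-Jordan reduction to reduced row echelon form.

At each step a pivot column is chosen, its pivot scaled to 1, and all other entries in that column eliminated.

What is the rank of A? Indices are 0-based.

rank = 4

[1] R0 /= 4  ⇒  (1, -1/2, -1/4, 1)
     R1 -= -1·R0  ⇒  (0, -7/2, 3/4, 2)
     R3 -= -4·R0  ⇒  (0, -5, 2, 6)
[2] R1 /= -7/2  ⇒  (0, 1, -3/14, -4/7)
     R0 -= -1/2·R1  ⇒  (1, 0, -5/14, 5/7)
     R2 -= -4·R1  ⇒  (0, 0, -6/7, 12/7)
     R3 -= -5·R1  ⇒  (0, 0, 13/14, 22/7)
[3] R2 /= -6/7  ⇒  (0, 0, 1, -2)
     R0 -= -5/14·R2  ⇒  (1, 0, 0, 0)
     R1 -= -3/14·R2  ⇒  (0, 1, 0, -1)
     R3 -= 13/14·R2  ⇒  (0, 0, 0, 5)
[4] R3 /= 5  ⇒  (0, 0, 0, 1)
     R1 -= -1·R3  ⇒  (0, 1, 0, 0)
     R2 -= -2·R3  ⇒  (0, 0, 1, 0)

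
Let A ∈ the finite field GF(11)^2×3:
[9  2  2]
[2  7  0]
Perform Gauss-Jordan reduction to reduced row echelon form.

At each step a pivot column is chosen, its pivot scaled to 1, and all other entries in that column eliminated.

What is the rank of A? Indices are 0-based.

pivot(0,0)=9: scale R0 → (1, 10, 10)
  clear (1,0): R1 −= (2)R0 → (0, 9, 2)
pivot(1,1)=9: scale R1 → (0, 1, 10)
  clear (0,1): R0 −= (10)R1 → (1, 0, 9)

rank = 2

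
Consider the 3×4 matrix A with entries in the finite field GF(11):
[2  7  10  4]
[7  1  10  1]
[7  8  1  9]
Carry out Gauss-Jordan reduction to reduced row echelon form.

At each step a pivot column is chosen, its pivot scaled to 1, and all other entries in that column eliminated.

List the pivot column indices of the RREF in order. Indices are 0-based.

pivot columns: 0, 1, 2

pivot(0,0)=2: scale R0 → (1, 9, 5, 2)
  clear (1,0): R1 −= (7)R0 → (0, 4, 8, 9)
  clear (2,0): R2 −= (7)R0 → (0, 0, 10, 6)
pivot(1,1)=4: scale R1 → (0, 1, 2, 5)
  clear (0,1): R0 −= (9)R1 → (1, 0, 9, 1)
pivot(2,2)=10: scale R2 → (0, 0, 1, 5)
  clear (0,2): R0 −= (9)R2 → (1, 0, 0, 0)
  clear (1,2): R1 −= (2)R2 → (0, 1, 0, 6)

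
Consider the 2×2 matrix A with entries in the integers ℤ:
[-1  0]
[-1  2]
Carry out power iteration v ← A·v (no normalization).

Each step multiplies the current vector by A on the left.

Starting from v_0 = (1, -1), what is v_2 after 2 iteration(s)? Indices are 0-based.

v_2 = (1, -5)

v_0 = (1, -1).
v_1 = A·v_0 = (-1, -3).
v_2 = A·v_1 = (1, -5).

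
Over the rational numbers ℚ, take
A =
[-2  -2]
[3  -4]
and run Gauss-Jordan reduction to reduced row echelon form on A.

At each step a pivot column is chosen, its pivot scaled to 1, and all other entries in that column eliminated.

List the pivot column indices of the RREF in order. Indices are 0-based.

[1] R0 /= -2  ⇒  (1, 1)
     R1 -= 3·R0  ⇒  (0, -7)
[2] R1 /= -7  ⇒  (0, 1)
     R0 -= 1·R1  ⇒  (1, 0)

pivot columns: 0, 1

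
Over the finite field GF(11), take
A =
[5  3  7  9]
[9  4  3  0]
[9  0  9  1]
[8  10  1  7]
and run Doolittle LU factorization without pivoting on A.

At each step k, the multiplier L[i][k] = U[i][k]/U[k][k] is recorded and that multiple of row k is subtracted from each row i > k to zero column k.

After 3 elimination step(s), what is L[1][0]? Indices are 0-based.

L[1][0] = 4

[col 0] pivot 5
  R1 -= 4*R0 → (0, 3, 8, 8)  (L[1][0] := 4)
  R2 -= 4*R0 → (0, 10, 3, 9)  (L[2][0] := 4)
  R3 -= 6*R0 → (0, 3, 3, 8)  (L[3][0] := 6)
[col 1] pivot 3
  R2 -= 7*R1 → (0, 0, 2, 8)  (L[2][1] := 7)
  R3 -= 1*R1 → (0, 0, 6, 0)  (L[3][1] := 1)
[col 2] pivot 2
  R3 -= 3*R2 → (0, 0, 0, 9)  (L[3][2] := 3)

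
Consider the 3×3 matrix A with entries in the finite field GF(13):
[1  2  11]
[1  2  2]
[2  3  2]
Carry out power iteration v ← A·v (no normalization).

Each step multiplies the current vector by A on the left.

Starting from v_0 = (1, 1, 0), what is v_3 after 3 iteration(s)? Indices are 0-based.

v_0 = (1, 1, 0).
v_1 = A·v_0 = (3, 3, 5).
v_2 = A·v_1 = (12, 6, 12).
v_3 = A·v_2 = (0, 9, 1).

v_3 = (0, 9, 1)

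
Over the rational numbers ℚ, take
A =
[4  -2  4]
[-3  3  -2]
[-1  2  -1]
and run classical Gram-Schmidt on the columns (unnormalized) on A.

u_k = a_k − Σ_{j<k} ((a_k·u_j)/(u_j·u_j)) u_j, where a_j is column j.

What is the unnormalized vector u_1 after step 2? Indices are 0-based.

u_1 = (12/13, 21/26, 33/26)

Step 1: u_0 = a_0 = (4, -3, -1).
Step 2: u_1 = a_1 − (-19/26)·u_0 = (12/13, 21/26, 33/26).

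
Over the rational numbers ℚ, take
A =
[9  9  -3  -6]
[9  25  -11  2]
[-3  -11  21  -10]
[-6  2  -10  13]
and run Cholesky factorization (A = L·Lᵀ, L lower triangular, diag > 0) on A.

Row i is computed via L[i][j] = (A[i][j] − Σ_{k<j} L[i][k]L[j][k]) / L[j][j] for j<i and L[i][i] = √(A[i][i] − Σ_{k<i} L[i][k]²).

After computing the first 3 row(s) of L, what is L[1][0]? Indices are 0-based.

Step 1: L[0][0] = √(9) = 3.
  L[1][0] = (9) / L[0][0] = 3.
Step 2: L[1][1] = √(16) = 4.
  L[2][0] = (-3) / L[0][0] = -1.
  L[2][1] = (-8) / L[1][1] = -2.
Step 3: L[2][2] = √(16) = 4.

L[1][0] = 3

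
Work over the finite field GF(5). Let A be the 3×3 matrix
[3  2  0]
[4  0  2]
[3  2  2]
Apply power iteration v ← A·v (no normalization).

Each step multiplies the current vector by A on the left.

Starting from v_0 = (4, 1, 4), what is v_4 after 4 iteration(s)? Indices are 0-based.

v_0 = (4, 1, 4).
v_1 = A·v_0 = (4, 4, 2).
v_2 = A·v_1 = (0, 0, 4).
v_3 = A·v_2 = (0, 3, 3).
v_4 = A·v_3 = (1, 1, 2).

v_4 = (1, 1, 2)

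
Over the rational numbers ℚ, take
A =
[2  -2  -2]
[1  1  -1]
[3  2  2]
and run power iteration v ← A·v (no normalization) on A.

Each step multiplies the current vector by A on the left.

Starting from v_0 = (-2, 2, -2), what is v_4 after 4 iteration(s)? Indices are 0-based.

v_4 = (80, 88, 80)

v_0 = (-2, 2, -2).
v_1 = A·v_0 = (-4, 2, -6).
v_2 = A·v_1 = (0, 4, -20).
v_3 = A·v_2 = (32, 24, -32).
v_4 = A·v_3 = (80, 88, 80).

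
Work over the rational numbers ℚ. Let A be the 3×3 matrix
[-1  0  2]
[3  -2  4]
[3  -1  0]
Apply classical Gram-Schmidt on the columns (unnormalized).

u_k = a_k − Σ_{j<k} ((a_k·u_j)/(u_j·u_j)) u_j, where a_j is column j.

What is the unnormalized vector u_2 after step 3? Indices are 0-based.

Step 1: u_0 = a_0 = (-1, 3, 3).
Step 2: u_1 = a_1 − (-9/19)·u_0 = (-9/19, -11/19, 8/19).
Step 3: u_2 = a_2 − (10/19)·u_0 − (-31/7)·u_1 = (3/7, -1/7, 2/7).

u_2 = (3/7, -1/7, 2/7)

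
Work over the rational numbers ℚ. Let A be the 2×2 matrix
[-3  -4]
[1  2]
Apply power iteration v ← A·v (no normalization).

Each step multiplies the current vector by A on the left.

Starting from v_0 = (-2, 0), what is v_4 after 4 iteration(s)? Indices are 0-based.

v_0 = (-2, 0).
v_1 = A·v_0 = (6, -2).
v_2 = A·v_1 = (-10, 2).
v_3 = A·v_2 = (22, -6).
v_4 = A·v_3 = (-42, 10).

v_4 = (-42, 10)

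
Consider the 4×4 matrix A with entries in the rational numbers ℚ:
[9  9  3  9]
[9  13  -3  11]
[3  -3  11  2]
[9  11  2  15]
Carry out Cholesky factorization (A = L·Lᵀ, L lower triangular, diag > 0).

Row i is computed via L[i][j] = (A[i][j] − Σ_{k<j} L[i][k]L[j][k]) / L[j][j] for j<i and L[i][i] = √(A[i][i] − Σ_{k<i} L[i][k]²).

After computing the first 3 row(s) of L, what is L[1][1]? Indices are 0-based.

Step 1: L[0][0] = √(9) = 3.
  L[1][0] = (9) / L[0][0] = 3.
Step 2: L[1][1] = √(4) = 2.
  L[2][0] = (3) / L[0][0] = 1.
  L[2][1] = (-6) / L[1][1] = -3.
Step 3: L[2][2] = √(1) = 1.

L[1][1] = 2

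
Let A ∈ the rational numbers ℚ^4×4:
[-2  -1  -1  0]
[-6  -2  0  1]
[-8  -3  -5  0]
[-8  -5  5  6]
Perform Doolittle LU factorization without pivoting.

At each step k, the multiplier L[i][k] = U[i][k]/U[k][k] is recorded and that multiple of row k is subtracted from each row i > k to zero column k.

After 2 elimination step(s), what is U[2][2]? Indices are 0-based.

U[2][2] = -4

Step 1: pivot at (0,0) is -2.
  row1 ← row1 − (3)·row0  ⇒  L[1][0]=3, U row1=(0, 1, 3, 1)
  row2 ← row2 − (4)·row0  ⇒  L[2][0]=4, U row2=(0, 1, -1, 0)
  row3 ← row3 − (4)·row0  ⇒  L[3][0]=4, U row3=(0, -1, 9, 6)
Step 2: pivot at (1,1) is 1.
  row2 ← row2 − (1)·row1  ⇒  L[2][1]=1, U row2=(0, 0, -4, -1)
  row3 ← row3 − (-1)·row1  ⇒  L[3][1]=-1, U row3=(0, 0, 12, 7)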